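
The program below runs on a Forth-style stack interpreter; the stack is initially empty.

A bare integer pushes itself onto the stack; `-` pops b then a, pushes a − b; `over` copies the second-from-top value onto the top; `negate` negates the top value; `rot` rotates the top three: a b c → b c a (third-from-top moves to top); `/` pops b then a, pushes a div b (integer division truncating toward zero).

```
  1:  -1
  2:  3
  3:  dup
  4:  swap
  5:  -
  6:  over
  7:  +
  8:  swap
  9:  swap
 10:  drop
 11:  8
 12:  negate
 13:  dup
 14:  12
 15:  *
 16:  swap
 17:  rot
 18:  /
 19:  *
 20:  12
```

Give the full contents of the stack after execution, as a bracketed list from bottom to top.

[-768, 12]

-1     -> -1
3      -> -1 3
dup    -> -1 3 3
swap   -> -1 3 3
-      -> -1 0
over   -> -1 0 -1
+      -> -1 -1
swap   -> -1 -1
swap   -> -1 -1
drop   -> -1
8      -> -1 8
negate -> -1 -8
dup    -> -1 -8 -8
12     -> -1 -8 -8 12
*      -> -1 -8 -96
swap   -> -1 -96 -8
rot    -> -96 -8 -1
/      -> -96 8
*      -> -768
12     -> -768 12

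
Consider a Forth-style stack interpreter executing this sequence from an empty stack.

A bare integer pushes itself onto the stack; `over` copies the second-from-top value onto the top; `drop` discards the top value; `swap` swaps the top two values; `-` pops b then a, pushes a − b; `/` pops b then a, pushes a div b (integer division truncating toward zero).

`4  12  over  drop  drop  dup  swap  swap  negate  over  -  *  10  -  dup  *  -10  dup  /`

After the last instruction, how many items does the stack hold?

4      : 4
12     : 4 12
over   : 4 12 4
drop   : 4 12
drop   : 4
dup    : 4 4
swap   : 4 4
swap   : 4 4
negate : 4 -4
over   : 4 -4 4
-      : 4 -8
*      : -32
10     : -32 10
-      : -42
dup    : -42 -42
*      : 1764
-10    : 1764 -10
dup    : 1764 -10 -10
/      : 1764 1

2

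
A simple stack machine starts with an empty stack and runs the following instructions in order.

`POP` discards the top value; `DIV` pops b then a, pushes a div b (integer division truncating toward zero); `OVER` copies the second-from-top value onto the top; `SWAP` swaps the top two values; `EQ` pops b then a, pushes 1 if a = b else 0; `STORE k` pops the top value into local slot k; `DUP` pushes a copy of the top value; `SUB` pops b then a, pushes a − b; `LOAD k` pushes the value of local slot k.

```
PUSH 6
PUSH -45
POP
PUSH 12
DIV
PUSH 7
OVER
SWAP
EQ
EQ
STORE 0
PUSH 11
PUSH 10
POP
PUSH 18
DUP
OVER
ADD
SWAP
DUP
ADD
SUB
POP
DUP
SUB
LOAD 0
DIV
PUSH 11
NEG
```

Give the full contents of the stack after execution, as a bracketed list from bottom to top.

[0, -11]

PUSH 6   : 6
PUSH -45 : 6 -45
POP      : 6
PUSH 12  : 6 12
DIV      : 0
PUSH 7   : 0 7
OVER     : 0 7 0
SWAP     : 0 0 7
EQ       : 0 0
EQ       : 1
STORE 0  : (empty)
PUSH 11  : 11
PUSH 10  : 11 10
POP      : 11
PUSH 18  : 11 18
DUP      : 11 18 18
OVER     : 11 18 18 18
ADD      : 11 18 36
SWAP     : 11 36 18
DUP      : 11 36 18 18
ADD      : 11 36 36
SUB      : 11 0
POP      : 11
DUP      : 11 11
SUB      : 0
LOAD 0   : 0 1
DIV      : 0
PUSH 11  : 0 11
NEG      : 0 -11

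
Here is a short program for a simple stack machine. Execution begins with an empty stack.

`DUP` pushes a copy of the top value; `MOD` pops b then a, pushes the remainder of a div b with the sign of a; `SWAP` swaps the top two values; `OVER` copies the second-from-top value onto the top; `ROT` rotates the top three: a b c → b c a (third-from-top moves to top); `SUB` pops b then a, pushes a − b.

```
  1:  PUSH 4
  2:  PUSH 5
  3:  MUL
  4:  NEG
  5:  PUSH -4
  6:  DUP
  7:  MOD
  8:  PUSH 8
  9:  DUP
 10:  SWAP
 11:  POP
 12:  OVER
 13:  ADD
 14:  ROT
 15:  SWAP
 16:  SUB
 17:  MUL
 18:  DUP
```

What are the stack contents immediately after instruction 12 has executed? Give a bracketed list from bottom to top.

PUSH 4  : 4
PUSH 5  : 4 5
MUL     : 20
NEG     : -20
PUSH -4 : -20 -4
DUP     : -20 -4 -4
MOD     : -20 0
PUSH 8  : -20 0 8
DUP     : -20 0 8 8
SWAP    : -20 0 8 8
POP     : -20 0 8
OVER    : -20 0 8 0

[-20, 0, 8, 0]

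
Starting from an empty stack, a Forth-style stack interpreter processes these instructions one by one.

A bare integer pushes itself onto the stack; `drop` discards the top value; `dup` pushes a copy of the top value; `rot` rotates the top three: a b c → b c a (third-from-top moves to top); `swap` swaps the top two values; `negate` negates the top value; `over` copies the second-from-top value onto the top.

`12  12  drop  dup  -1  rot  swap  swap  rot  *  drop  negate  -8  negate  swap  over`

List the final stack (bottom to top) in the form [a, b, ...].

[8, 1, 8]

12     -> 12
12     -> 12 12
drop   -> 12
dup    -> 12 12
-1     -> 12 12 -1
rot    -> 12 -1 12
swap   -> 12 12 -1
swap   -> 12 -1 12
rot    -> -1 12 12
*      -> -1 144
drop   -> -1
negate -> 1
-8     -> 1 -8
negate -> 1 8
swap   -> 8 1
over   -> 8 1 8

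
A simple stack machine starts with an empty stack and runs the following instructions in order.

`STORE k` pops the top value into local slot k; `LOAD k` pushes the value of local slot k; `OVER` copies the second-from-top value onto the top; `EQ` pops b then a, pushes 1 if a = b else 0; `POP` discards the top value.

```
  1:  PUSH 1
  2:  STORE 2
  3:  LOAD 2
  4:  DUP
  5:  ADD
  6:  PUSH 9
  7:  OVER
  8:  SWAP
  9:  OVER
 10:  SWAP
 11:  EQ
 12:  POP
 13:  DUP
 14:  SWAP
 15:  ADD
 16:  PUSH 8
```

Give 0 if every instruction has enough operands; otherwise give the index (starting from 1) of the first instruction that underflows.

0

PUSH 1   1
STORE 2  (empty)
LOAD 2   1
DUP      1 1
ADD      2
PUSH 9   2 9
OVER     2 9 2
SWAP     2 2 9
OVER     2 2 9 2
SWAP     2 2 2 9
EQ       2 2 0
POP      2 2
DUP      2 2 2
SWAP     2 2 2
ADD      2 4
PUSH 8   2 4 8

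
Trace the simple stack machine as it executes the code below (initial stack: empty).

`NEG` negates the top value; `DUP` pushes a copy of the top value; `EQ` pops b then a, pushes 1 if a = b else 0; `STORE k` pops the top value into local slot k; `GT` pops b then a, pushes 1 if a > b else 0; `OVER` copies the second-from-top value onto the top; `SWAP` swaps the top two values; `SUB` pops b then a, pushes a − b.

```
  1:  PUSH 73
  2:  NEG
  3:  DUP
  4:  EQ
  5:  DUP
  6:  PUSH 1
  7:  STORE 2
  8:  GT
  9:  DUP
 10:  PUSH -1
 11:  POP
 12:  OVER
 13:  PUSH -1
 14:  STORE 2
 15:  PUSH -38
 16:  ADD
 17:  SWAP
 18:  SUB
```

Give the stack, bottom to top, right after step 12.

[0, 0, 0]

PUSH 73  73
NEG      -73
DUP      -73 -73
EQ       1
DUP      1 1
PUSH 1   1 1 1
STORE 2  1 1
GT       0
DUP      0 0
PUSH -1  0 0 -1
POP      0 0
OVER     0 0 0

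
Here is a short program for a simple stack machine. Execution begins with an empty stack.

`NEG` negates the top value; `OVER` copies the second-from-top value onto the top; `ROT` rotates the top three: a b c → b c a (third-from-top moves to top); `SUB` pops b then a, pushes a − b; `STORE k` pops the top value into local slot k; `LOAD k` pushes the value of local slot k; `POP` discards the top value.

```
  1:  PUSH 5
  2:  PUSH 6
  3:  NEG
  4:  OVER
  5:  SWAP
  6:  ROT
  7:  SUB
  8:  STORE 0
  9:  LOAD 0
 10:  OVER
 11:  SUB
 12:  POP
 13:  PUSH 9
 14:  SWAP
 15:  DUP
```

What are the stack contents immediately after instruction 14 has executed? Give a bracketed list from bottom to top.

PUSH 5  : [5]
PUSH 6  : [5, 6]
NEG     : [5, -6]
OVER    : [5, -6, 5]
SWAP    : [5, 5, -6]
ROT     : [5, -6, 5]
SUB     : [5, -11]
STORE 0 : [5]
LOAD 0  : [5, -11]
OVER    : [5, -11, 5]
SUB     : [5, -16]
POP     : [5]
PUSH 9  : [5, 9]
SWAP    : [9, 5]

[9, 5]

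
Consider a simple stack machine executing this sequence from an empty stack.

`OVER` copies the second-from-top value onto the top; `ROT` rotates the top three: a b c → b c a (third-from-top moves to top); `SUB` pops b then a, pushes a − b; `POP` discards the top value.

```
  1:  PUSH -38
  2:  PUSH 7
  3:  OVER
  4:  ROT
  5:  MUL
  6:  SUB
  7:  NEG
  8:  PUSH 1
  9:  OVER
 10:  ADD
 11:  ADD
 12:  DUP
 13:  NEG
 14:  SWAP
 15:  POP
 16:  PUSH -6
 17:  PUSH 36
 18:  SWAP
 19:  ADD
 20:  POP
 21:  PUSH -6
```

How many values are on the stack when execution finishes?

PUSH -38 : [-38]
PUSH 7   : [-38, 7]
OVER     : [-38, 7, -38]
ROT      : [7, -38, -38]
MUL      : [7, 1444]
SUB      : [-1437]
NEG      : [1437]
PUSH 1   : [1437, 1]
OVER     : [1437, 1, 1437]
ADD      : [1437, 1438]
ADD      : [2875]
DUP      : [2875, 2875]
NEG      : [2875, -2875]
SWAP     : [-2875, 2875]
POP      : [-2875]
PUSH -6  : [-2875, -6]
PUSH 36  : [-2875, -6, 36]
SWAP     : [-2875, 36, -6]
ADD      : [-2875, 30]
POP      : [-2875]
PUSH -6  : [-2875, -6]

2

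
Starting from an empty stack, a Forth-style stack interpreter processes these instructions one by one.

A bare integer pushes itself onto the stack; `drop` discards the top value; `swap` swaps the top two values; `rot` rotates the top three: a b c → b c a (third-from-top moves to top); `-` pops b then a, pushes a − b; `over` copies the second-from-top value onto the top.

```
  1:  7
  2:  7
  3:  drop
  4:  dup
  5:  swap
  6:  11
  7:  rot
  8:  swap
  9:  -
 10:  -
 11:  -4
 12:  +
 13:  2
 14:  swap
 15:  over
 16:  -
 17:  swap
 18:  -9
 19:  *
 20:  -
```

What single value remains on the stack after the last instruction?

23

7     [7]
7     [7, 7]
drop  [7]
dup   [7, 7]
swap  [7, 7]
11    [7, 7, 11]
rot   [7, 11, 7]
swap  [7, 7, 11]
-     [7, -4]
-     [11]
-4    [11, -4]
+     [7]
2     [7, 2]
swap  [2, 7]
over  [2, 7, 2]
-     [2, 5]
swap  [5, 2]
-9    [5, 2, -9]
*     [5, -18]
-     [23]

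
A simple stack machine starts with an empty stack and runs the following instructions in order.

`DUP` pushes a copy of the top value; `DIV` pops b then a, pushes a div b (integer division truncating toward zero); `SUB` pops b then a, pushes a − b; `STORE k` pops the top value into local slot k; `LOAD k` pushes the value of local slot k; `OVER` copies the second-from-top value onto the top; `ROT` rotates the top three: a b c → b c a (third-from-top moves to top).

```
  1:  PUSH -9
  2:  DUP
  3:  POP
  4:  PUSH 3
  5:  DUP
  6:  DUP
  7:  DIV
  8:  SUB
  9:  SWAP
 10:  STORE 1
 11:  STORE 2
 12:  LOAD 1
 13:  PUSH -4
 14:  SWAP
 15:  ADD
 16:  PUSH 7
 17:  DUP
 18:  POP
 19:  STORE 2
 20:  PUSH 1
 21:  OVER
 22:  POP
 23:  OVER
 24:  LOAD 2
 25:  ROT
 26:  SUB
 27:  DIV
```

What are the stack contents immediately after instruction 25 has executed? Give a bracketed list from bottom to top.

PUSH -9 : -9
DUP     : -9 -9
POP     : -9
PUSH 3  : -9 3
DUP     : -9 3 3
DUP     : -9 3 3 3
DIV     : -9 3 1
SUB     : -9 2
SWAP    : 2 -9
STORE 1 : 2
STORE 2 : (empty)
LOAD 1  : -9
PUSH -4 : -9 -4
SWAP    : -4 -9
ADD     : -13
PUSH 7  : -13 7
DUP     : -13 7 7
POP     : -13 7
STORE 2 : -13
PUSH 1  : -13 1
OVER    : -13 1 -13
POP     : -13 1
OVER    : -13 1 -13
LOAD 2  : -13 1 -13 7
ROT     : -13 -13 7 1

[-13, -13, 7, 1]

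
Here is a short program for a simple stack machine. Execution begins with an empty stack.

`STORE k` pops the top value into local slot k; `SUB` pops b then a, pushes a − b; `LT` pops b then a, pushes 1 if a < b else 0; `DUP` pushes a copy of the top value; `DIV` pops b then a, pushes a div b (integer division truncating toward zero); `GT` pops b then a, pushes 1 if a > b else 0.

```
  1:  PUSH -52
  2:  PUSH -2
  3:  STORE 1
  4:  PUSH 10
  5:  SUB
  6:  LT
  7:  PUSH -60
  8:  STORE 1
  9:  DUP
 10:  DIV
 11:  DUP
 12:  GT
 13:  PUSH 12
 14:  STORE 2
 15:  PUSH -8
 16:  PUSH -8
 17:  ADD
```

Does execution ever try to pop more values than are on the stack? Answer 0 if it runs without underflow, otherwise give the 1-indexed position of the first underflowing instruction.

6

PUSH -52 -> [-52]
PUSH -2  -> [-52, -2]
STORE 1  -> [-52]
PUSH 10  -> [-52, 10]
SUB      -> [-62]
LT  — needs 2 operands, stack has 1 → underflow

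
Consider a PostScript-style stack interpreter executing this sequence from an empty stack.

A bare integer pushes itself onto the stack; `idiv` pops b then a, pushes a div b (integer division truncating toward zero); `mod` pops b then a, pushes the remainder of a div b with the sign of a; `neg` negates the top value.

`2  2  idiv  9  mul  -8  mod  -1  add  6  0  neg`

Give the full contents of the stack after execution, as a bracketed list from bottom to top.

[0, 6, 0]

2     2
2     2 2
idiv  1
9     1 9
mul   9
-8    9 -8
mod   1
-1    1 -1
add   0
6     0 6
0     0 6 0
neg   0 6 0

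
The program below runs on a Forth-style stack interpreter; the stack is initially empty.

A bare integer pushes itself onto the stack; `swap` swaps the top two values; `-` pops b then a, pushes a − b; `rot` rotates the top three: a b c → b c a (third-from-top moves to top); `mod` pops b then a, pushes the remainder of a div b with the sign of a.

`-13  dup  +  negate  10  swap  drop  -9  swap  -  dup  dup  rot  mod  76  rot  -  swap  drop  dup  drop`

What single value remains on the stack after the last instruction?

95

-13    : -13
dup    : -13 -13
+      : -26
negate : 26
10     : 26 10
swap   : 10 26
drop   : 10
-9     : 10 -9
swap   : -9 10
-      : -19
dup    : -19 -19
dup    : -19 -19 -19
rot    : -19 -19 -19
mod    : -19 0
76     : -19 0 76
rot    : 0 76 -19
-      : 0 95
swap   : 95 0
drop   : 95
dup    : 95 95
drop   : 95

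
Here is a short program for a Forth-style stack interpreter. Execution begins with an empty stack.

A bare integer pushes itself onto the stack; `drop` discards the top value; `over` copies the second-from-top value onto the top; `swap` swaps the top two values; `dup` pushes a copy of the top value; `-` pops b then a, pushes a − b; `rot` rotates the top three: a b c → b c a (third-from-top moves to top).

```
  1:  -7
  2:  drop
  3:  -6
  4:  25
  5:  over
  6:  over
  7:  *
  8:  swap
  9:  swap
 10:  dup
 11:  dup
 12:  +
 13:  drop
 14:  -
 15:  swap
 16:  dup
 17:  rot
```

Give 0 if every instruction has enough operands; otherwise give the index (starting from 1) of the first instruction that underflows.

0

-7   -> -7
drop -> (empty)
-6   -> -6
25   -> -6 25
over -> -6 25 -6
over -> -6 25 -6 25
*    -> -6 25 -150
swap -> -6 -150 25
swap -> -6 25 -150
dup  -> -6 25 -150 -150
dup  -> -6 25 -150 -150 -150
+    -> -6 25 -150 -300
drop -> -6 25 -150
-    -> -6 175
swap -> 175 -6
dup  -> 175 -6 -6
rot  -> -6 -6 175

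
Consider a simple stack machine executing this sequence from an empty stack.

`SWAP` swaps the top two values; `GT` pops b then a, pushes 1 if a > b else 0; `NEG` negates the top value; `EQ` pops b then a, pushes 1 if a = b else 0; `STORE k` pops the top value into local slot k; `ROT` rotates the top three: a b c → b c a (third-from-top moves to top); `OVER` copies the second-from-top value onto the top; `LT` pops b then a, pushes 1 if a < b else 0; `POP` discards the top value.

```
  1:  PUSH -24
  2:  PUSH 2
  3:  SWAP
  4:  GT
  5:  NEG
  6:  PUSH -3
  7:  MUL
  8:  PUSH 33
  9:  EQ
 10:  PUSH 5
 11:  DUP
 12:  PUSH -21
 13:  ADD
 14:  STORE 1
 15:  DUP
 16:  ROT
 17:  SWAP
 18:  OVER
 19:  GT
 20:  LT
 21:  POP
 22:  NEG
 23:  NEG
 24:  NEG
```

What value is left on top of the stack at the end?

PUSH -24 -> [-24]
PUSH 2   -> [-24, 2]
SWAP     -> [2, -24]
GT       -> [1]
NEG      -> [-1]
PUSH -3  -> [-1, -3]
MUL      -> [3]
PUSH 33  -> [3, 33]
EQ       -> [0]
PUSH 5   -> [0, 5]
DUP      -> [0, 5, 5]
PUSH -21 -> [0, 5, 5, -21]
ADD      -> [0, 5, -16]
STORE 1  -> [0, 5]
DUP      -> [0, 5, 5]
ROT      -> [5, 5, 0]
SWAP     -> [5, 0, 5]
OVER     -> [5, 0, 5, 0]
GT       -> [5, 0, 1]
LT       -> [5, 1]
POP      -> [5]
NEG      -> [-5]
NEG      -> [5]
NEG      -> [-5]

-5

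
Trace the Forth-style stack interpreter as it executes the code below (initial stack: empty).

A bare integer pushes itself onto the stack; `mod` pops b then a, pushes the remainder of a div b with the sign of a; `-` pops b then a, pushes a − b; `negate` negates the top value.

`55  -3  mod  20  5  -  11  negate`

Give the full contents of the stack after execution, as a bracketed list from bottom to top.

55     -> [55]
-3     -> [55, -3]
mod    -> [1]
20     -> [1, 20]
5      -> [1, 20, 5]
-      -> [1, 15]
11     -> [1, 15, 11]
negate -> [1, 15, -11]

[1, 15, -11]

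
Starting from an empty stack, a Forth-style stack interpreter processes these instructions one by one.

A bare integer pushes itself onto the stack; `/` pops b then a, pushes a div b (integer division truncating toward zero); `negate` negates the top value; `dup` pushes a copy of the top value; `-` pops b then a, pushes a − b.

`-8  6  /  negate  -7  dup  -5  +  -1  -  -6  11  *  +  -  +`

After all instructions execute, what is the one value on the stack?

71

-8     → -8
6      → -8 6
/      → -1
negate → 1
-7     → 1 -7
dup    → 1 -7 -7
-5     → 1 -7 -7 -5
+      → 1 -7 -12
-1     → 1 -7 -12 -1
-      → 1 -7 -11
-6     → 1 -7 -11 -6
11     → 1 -7 -11 -6 11
*      → 1 -7 -11 -66
+      → 1 -7 -77
-      → 1 70
+      → 71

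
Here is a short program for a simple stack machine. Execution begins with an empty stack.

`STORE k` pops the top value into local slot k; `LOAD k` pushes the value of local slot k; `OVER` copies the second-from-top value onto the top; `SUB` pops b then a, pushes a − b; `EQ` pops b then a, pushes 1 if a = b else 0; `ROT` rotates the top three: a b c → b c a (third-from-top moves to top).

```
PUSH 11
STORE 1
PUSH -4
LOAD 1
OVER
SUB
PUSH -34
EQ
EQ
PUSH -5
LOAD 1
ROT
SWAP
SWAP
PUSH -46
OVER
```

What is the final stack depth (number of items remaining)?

5

PUSH 11  → [11]
STORE 1  → []
PUSH -4  → [-4]
LOAD 1   → [-4, 11]
OVER     → [-4, 11, -4]
SUB      → [-4, 15]
PUSH -34 → [-4, 15, -34]
EQ       → [-4, 0]
EQ       → [0]
PUSH -5  → [0, -5]
LOAD 1   → [0, -5, 11]
ROT      → [-5, 11, 0]
SWAP     → [-5, 0, 11]
SWAP     → [-5, 11, 0]
PUSH -46 → [-5, 11, 0, -46]
OVER     → [-5, 11, 0, -46, 0]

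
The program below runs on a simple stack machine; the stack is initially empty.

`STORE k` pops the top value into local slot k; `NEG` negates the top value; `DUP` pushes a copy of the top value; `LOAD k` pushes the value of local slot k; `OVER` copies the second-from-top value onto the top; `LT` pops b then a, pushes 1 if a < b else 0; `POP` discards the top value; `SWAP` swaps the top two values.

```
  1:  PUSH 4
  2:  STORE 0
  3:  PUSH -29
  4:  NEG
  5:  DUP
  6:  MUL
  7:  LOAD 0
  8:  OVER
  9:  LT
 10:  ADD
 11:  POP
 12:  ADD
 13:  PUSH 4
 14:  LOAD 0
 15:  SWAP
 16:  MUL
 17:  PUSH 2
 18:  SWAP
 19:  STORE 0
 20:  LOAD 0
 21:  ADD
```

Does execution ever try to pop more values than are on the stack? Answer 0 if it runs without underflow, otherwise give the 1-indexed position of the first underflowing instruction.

PUSH 4   -> [4]
STORE 0  -> []
PUSH -29 -> [-29]
NEG      -> [29]
DUP      -> [29, 29]
MUL      -> [841]
LOAD 0   -> [841, 4]
OVER     -> [841, 4, 841]
LT       -> [841, 1]
ADD      -> [842]
POP      -> []
ADD  — needs 2 operands, stack has 0 → underflow

12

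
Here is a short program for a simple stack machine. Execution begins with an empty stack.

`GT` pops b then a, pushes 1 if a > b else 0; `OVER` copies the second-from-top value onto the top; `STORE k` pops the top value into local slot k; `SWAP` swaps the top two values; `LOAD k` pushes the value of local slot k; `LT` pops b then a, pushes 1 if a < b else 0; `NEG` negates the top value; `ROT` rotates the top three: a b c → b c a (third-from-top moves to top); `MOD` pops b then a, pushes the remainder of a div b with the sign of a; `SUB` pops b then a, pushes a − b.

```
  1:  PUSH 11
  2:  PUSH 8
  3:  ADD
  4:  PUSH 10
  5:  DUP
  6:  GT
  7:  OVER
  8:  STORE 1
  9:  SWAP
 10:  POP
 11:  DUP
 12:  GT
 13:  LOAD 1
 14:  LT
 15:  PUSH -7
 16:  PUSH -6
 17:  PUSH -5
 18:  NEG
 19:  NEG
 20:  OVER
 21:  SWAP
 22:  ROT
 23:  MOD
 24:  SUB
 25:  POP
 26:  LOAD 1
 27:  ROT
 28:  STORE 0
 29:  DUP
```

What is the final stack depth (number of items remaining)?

PUSH 11 -> [11]
PUSH 8  -> [11, 8]
ADD     -> [19]
PUSH 10 -> [19, 10]
DUP     -> [19, 10, 10]
GT      -> [19, 0]
OVER    -> [19, 0, 19]
STORE 1 -> [19, 0]
SWAP    -> [0, 19]
POP     -> [0]
DUP     -> [0, 0]
GT      -> [0]
LOAD 1  -> [0, 19]
LT      -> [1]
PUSH -7 -> [1, -7]
PUSH -6 -> [1, -7, -6]
PUSH -5 -> [1, -7, -6, -5]
NEG     -> [1, -7, -6, 5]
NEG     -> [1, -7, -6, -5]
OVER    -> [1, -7, -6, -5, -6]
SWAP    -> [1, -7, -6, -6, -5]
ROT     -> [1, -7, -6, -5, -6]
MOD     -> [1, -7, -6, -5]
SUB     -> [1, -7, -1]
POP     -> [1, -7]
LOAD 1  -> [1, -7, 19]
ROT     -> [-7, 19, 1]
STORE 0 -> [-7, 19]
DUP     -> [-7, 19, 19]

3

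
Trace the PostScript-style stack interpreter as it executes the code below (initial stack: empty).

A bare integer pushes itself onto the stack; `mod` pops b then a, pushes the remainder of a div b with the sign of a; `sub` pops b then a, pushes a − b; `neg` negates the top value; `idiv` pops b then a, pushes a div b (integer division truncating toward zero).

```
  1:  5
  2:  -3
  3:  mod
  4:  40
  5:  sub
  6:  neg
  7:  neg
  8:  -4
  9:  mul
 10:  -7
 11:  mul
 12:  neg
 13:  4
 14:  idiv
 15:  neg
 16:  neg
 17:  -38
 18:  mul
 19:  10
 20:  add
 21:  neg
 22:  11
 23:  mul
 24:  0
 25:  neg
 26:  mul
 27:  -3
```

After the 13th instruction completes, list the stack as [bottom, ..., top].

[1064, 4]

5    5
-3   5 -3
mod  2
40   2 40
sub  -38
neg  38
neg  -38
-4   -38 -4
mul  152
-7   152 -7
mul  -1064
neg  1064
4    1064 4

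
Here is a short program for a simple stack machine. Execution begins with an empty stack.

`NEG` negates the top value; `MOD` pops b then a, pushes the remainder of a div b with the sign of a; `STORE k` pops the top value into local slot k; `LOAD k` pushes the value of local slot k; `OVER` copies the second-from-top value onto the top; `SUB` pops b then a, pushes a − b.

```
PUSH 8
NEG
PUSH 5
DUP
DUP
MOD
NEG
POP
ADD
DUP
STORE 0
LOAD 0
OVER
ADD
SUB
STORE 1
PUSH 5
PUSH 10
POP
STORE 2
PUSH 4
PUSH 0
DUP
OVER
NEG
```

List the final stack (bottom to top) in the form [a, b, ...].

PUSH 8  -> 8
NEG     -> -8
PUSH 5  -> -8 5
DUP     -> -8 5 5
DUP     -> -8 5 5 5
MOD     -> -8 5 0
NEG     -> -8 5 0
POP     -> -8 5
ADD     -> -3
DUP     -> -3 -3
STORE 0 -> -3
LOAD 0  -> -3 -3
OVER    -> -3 -3 -3
ADD     -> -3 -6
SUB     -> 3
STORE 1 -> (empty)
PUSH 5  -> 5
PUSH 10 -> 5 10
POP     -> 5
STORE 2 -> (empty)
PUSH 4  -> 4
PUSH 0  -> 4 0
DUP     -> 4 0 0
OVER    -> 4 0 0 0
NEG     -> 4 0 0 0

[4, 0, 0, 0]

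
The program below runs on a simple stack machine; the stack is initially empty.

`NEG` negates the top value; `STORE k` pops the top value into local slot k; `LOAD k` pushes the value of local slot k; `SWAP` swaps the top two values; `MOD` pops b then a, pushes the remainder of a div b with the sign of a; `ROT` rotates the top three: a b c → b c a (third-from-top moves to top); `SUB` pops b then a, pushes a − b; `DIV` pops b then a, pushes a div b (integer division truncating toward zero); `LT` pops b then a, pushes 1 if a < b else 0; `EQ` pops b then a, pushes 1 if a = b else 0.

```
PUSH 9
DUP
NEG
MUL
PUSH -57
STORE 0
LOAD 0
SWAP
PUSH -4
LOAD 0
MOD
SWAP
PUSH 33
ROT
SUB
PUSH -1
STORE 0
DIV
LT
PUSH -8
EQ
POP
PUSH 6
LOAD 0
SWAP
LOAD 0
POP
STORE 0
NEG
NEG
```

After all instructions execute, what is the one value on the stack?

PUSH 9   → 9
DUP      → 9 9
NEG      → 9 -9
MUL      → -81
PUSH -57 → -81 -57
STORE 0  → -81
LOAD 0   → -81 -57
SWAP     → -57 -81
PUSH -4  → -57 -81 -4
LOAD 0   → -57 -81 -4 -57
MOD      → -57 -81 -4
SWAP     → -57 -4 -81
PUSH 33  → -57 -4 -81 33
ROT      → -57 -81 33 -4
SUB      → -57 -81 37
PUSH -1  → -57 -81 37 -1
STORE 0  → -57 -81 37
DIV      → -57 -2
LT       → 1
PUSH -8  → 1 -8
EQ       → 0
POP      → (empty)
PUSH 6   → 6
LOAD 0   → 6 -1
SWAP     → -1 6
LOAD 0   → -1 6 -1
POP      → -1 6
STORE 0  → -1
NEG      → 1
NEG      → -1

-1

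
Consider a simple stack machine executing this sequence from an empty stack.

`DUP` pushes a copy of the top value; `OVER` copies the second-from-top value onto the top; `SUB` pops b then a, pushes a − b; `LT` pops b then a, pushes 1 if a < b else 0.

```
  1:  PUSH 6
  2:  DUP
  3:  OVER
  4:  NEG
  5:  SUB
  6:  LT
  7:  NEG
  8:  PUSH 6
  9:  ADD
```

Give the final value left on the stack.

PUSH 6 : [6]
DUP    : [6, 6]
OVER   : [6, 6, 6]
NEG    : [6, 6, -6]
SUB    : [6, 12]
LT     : [1]
NEG    : [-1]
PUSH 6 : [-1, 6]
ADD    : [5]

5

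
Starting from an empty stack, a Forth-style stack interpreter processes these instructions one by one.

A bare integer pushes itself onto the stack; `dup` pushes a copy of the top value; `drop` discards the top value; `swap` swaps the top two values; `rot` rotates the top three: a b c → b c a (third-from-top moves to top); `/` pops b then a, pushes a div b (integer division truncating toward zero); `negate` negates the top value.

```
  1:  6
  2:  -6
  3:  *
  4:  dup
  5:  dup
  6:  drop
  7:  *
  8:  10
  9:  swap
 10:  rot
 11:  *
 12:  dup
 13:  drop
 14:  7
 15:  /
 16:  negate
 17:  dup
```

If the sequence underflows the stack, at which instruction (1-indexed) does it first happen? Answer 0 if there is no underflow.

10

6     [6]
-6    [6, -6]
*     [-36]
dup   [-36, -36]
dup   [-36, -36, -36]
drop  [-36, -36]
*     [1296]
10    [1296, 10]
swap  [10, 1296]
rot  — needs 3 operands, stack has 2 → underflow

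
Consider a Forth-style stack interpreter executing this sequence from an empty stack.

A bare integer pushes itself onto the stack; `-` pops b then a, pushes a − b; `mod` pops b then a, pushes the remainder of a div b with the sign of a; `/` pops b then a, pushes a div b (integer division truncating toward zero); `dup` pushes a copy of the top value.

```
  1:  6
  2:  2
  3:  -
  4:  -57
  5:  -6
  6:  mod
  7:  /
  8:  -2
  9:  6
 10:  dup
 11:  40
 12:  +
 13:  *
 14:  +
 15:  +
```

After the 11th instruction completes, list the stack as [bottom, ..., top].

6   → 6
2   → 6 2
-   → 4
-57 → 4 -57
-6  → 4 -57 -6
mod → 4 -3
/   → -1
-2  → -1 -2
6   → -1 -2 6
dup → -1 -2 6 6
40  → -1 -2 6 6 40

[-1, -2, 6, 6, 40]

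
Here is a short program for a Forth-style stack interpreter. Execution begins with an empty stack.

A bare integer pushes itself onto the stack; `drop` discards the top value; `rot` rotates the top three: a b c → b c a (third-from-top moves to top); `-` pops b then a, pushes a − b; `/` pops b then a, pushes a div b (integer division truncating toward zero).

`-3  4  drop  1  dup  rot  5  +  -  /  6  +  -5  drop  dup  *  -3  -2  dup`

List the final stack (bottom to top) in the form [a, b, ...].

[25, -3, -2, -2]

-3   -> [-3]
4    -> [-3, 4]
drop -> [-3]
1    -> [-3, 1]
dup  -> [-3, 1, 1]
rot  -> [1, 1, -3]
5    -> [1, 1, -3, 5]
+    -> [1, 1, 2]
-    -> [1, -1]
/    -> [-1]
6    -> [-1, 6]
+    -> [5]
-5   -> [5, -5]
drop -> [5]
dup  -> [5, 5]
*    -> [25]
-3   -> [25, -3]
-2   -> [25, -3, -2]
dup  -> [25, -3, -2, -2]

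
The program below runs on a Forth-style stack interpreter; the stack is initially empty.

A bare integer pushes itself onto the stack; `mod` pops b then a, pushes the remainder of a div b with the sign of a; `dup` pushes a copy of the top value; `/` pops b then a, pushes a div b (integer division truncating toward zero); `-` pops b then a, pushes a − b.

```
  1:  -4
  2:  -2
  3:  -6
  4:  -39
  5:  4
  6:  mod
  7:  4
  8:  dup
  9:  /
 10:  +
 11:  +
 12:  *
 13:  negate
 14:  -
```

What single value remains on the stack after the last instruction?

12

-4      [-4]
-2      [-4, -2]
-6      [-4, -2, -6]
-39     [-4, -2, -6, -39]
4       [-4, -2, -6, -39, 4]
mod     [-4, -2, -6, -3]
4       [-4, -2, -6, -3, 4]
dup     [-4, -2, -6, -3, 4, 4]
/       [-4, -2, -6, -3, 1]
+       [-4, -2, -6, -2]
+       [-4, -2, -8]
*       [-4, 16]
negate  [-4, -16]
-       [12]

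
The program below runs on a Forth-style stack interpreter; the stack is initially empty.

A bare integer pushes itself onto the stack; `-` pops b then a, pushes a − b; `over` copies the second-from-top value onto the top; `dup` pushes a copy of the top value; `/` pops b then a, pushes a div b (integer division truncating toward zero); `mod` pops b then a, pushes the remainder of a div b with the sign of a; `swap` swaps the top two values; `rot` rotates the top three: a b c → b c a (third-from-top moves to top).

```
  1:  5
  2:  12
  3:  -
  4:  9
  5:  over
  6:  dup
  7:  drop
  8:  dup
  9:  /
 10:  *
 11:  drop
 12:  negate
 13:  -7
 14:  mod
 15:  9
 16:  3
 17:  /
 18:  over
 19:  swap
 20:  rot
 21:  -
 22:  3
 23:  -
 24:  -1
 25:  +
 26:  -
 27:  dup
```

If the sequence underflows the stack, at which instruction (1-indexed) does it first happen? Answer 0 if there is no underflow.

5      : 5
12     : 5 12
-      : -7
9      : -7 9
over   : -7 9 -7
dup    : -7 9 -7 -7
drop   : -7 9 -7
dup    : -7 9 -7 -7
/      : -7 9 1
*      : -7 9
drop   : -7
negate : 7
-7     : 7 -7
mod    : 0
9      : 0 9
3      : 0 9 3
/      : 0 3
over   : 0 3 0
swap   : 0 0 3
rot    : 0 3 0
-      : 0 3
3      : 0 3 3
-      : 0 0
-1     : 0 0 -1
+      : 0 -1
-      : 1
dup    : 1 1

0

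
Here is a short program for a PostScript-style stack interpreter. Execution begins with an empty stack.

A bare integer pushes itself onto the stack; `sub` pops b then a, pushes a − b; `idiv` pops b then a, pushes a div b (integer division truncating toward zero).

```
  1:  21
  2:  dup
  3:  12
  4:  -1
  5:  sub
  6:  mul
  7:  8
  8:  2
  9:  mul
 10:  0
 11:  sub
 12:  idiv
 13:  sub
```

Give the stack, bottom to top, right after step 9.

21  → [21]
dup → [21, 21]
12  → [21, 21, 12]
-1  → [21, 21, 12, -1]
sub → [21, 21, 13]
mul → [21, 273]
8   → [21, 273, 8]
2   → [21, 273, 8, 2]
mul → [21, 273, 16]

[21, 273, 16]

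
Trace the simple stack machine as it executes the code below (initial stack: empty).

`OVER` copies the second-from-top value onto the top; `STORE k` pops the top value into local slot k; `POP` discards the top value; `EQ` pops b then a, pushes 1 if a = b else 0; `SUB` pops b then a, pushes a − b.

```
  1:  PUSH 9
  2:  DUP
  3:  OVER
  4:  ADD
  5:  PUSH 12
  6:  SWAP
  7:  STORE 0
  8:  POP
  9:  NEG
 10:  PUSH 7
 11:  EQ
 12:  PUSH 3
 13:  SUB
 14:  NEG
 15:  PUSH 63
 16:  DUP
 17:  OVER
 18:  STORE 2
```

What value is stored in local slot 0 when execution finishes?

PUSH 9   [9]
DUP      [9, 9]
OVER     [9, 9, 9]
ADD      [9, 18]
PUSH 12  [9, 18, 12]
SWAP     [9, 12, 18]
STORE 0  [9, 12]
POP      [9]
NEG      [-9]
PUSH 7   [-9, 7]
EQ       [0]
PUSH 3   [0, 3]
SUB      [-3]
NEG      [3]
PUSH 63  [3, 63]
DUP      [3, 63, 63]
OVER     [3, 63, 63, 63]
STORE 2  [3, 63, 63]

18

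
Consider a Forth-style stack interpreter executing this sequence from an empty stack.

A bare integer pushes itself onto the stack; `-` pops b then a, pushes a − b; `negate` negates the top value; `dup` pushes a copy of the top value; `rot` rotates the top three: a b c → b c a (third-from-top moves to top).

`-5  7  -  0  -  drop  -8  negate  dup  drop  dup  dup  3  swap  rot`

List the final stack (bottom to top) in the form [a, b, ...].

-5     -> [-5]
7      -> [-5, 7]
-      -> [-12]
0      -> [-12, 0]
-      -> [-12]
drop   -> []
-8     -> [-8]
negate -> [8]
dup    -> [8, 8]
drop   -> [8]
dup    -> [8, 8]
dup    -> [8, 8, 8]
3      -> [8, 8, 8, 3]
swap   -> [8, 8, 3, 8]
rot    -> [8, 3, 8, 8]

[8, 3, 8, 8]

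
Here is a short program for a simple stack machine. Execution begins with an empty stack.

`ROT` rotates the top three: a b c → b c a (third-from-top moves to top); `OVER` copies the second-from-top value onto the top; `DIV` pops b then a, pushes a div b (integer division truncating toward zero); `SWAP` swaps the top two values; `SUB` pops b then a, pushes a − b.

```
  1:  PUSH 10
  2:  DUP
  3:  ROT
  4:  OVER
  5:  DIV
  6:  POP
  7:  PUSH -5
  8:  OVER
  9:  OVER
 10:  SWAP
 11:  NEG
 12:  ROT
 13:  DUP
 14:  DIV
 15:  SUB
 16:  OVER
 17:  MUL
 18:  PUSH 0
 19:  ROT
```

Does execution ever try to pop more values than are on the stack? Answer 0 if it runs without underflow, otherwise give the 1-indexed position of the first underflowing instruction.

3

PUSH 10  10
DUP      10 10
ROT  — needs 3 operands, stack has 2 → underflow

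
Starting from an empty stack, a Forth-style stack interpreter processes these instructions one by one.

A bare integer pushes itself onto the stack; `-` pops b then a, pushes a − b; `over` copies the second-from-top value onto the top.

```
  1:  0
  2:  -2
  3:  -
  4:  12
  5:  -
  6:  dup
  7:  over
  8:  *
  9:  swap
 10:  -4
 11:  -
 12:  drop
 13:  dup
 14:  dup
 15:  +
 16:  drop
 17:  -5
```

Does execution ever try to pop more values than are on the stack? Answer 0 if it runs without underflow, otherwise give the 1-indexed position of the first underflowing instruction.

0    : 0
-2   : 0 -2
-    : 2
12   : 2 12
-    : -10
dup  : -10 -10
over : -10 -10 -10
*    : -10 100
swap : 100 -10
-4   : 100 -10 -4
-    : 100 -6
drop : 100
dup  : 100 100
dup  : 100 100 100
+    : 100 200
drop : 100
-5   : 100 -5

0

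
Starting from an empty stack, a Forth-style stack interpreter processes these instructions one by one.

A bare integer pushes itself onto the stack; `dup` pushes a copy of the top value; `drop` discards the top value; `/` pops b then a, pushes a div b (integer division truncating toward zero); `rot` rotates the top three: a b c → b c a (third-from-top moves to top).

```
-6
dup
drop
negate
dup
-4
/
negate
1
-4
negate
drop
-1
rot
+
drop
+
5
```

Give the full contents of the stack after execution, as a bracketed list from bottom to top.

-6     : [-6]
dup    : [-6, -6]
drop   : [-6]
negate : [6]
dup    : [6, 6]
-4     : [6, 6, -4]
/      : [6, -1]
negate : [6, 1]
1      : [6, 1, 1]
-4     : [6, 1, 1, -4]
negate : [6, 1, 1, 4]
drop   : [6, 1, 1]
-1     : [6, 1, 1, -1]
rot    : [6, 1, -1, 1]
+      : [6, 1, 0]
drop   : [6, 1]
+      : [7]
5      : [7, 5]

[7, 5]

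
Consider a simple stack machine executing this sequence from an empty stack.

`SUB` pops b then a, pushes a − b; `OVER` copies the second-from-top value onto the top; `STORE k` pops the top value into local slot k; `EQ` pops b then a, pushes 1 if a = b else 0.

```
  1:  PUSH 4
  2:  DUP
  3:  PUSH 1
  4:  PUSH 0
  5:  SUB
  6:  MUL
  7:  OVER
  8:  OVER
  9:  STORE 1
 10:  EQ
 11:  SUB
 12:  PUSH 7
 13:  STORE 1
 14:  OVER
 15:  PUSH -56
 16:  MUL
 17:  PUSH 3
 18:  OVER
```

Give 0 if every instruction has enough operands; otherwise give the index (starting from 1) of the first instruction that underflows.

14

PUSH 4   [4]
DUP      [4, 4]
PUSH 1   [4, 4, 1]
PUSH 0   [4, 4, 1, 0]
SUB      [4, 4, 1]
MUL      [4, 4]
OVER     [4, 4, 4]
OVER     [4, 4, 4, 4]
STORE 1  [4, 4, 4]
EQ       [4, 1]
SUB      [3]
PUSH 7   [3, 7]
STORE 1  [3]
OVER  — needs 2 operands, stack has 1 → underflow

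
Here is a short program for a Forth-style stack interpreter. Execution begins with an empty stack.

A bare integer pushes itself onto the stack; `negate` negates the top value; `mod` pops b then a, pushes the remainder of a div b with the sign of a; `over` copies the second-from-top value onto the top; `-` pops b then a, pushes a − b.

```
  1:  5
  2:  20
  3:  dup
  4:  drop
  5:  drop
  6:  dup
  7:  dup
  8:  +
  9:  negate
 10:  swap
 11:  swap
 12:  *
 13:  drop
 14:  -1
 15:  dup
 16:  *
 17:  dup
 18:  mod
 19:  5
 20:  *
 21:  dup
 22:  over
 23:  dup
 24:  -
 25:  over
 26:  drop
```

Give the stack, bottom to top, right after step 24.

5       [5]
20      [5, 20]
dup     [5, 20, 20]
drop    [5, 20]
drop    [5]
dup     [5, 5]
dup     [5, 5, 5]
+       [5, 10]
negate  [5, -10]
swap    [-10, 5]
swap    [5, -10]
*       [-50]
drop    []
-1      [-1]
dup     [-1, -1]
*       [1]
dup     [1, 1]
mod     [0]
5       [0, 5]
*       [0]
dup     [0, 0]
over    [0, 0, 0]
dup     [0, 0, 0, 0]
-       [0, 0, 0]

[0, 0, 0]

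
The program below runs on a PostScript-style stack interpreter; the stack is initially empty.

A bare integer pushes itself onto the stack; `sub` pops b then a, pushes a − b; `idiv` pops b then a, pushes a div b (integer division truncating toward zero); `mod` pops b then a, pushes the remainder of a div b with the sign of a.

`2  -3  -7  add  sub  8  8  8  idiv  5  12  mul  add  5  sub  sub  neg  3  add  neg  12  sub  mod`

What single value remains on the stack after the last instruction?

2    -> 2
-3   -> 2 -3
-7   -> 2 -3 -7
add  -> 2 -10
sub  -> 12
8    -> 12 8
8    -> 12 8 8
8    -> 12 8 8 8
idiv -> 12 8 1
5    -> 12 8 1 5
12   -> 12 8 1 5 12
mul  -> 12 8 1 60
add  -> 12 8 61
5    -> 12 8 61 5
sub  -> 12 8 56
sub  -> 12 -48
neg  -> 12 48
3    -> 12 48 3
add  -> 12 51
neg  -> 12 -51
12   -> 12 -51 12
sub  -> 12 -63
mod  -> 12

12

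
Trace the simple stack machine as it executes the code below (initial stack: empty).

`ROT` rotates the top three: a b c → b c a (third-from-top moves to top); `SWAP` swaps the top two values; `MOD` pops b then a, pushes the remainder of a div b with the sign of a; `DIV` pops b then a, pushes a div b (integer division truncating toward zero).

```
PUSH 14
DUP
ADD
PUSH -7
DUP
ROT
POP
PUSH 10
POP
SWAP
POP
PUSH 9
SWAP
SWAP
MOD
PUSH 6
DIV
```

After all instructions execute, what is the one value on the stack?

-1

PUSH 14  14
DUP      14 14
ADD      28
PUSH -7  28 -7
DUP      28 -7 -7
ROT      -7 -7 28
POP      -7 -7
PUSH 10  -7 -7 10
POP      -7 -7
SWAP     -7 -7
POP      -7
PUSH 9   -7 9
SWAP     9 -7
SWAP     -7 9
MOD      -7
PUSH 6   -7 6
DIV      -1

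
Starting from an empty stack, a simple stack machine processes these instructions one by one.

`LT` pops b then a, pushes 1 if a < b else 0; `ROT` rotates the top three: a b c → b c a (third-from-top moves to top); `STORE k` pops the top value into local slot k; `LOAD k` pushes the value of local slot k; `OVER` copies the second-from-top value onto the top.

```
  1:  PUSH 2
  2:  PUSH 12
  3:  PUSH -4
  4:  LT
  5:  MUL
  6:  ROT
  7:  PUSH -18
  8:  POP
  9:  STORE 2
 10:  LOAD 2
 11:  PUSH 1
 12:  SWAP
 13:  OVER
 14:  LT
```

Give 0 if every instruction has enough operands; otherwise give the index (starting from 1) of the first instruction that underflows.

6

PUSH 2  : 2
PUSH 12 : 2 12
PUSH -4 : 2 12 -4
LT      : 2 0
MUL     : 0
ROT  — needs 3 operands, stack has 1 → underflow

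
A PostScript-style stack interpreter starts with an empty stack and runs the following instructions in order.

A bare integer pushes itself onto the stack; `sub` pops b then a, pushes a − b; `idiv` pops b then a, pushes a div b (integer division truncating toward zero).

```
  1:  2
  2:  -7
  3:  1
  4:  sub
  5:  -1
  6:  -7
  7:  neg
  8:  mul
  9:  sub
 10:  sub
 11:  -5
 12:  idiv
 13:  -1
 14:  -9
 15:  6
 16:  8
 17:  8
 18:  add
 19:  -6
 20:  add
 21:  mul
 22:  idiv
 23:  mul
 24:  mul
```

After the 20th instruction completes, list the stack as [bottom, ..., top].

[0, -1, -9, 6, 10]

2    → [2]
-7   → [2, -7]
1    → [2, -7, 1]
sub  → [2, -8]
-1   → [2, -8, -1]
-7   → [2, -8, -1, -7]
neg  → [2, -8, -1, 7]
mul  → [2, -8, -7]
sub  → [2, -1]
sub  → [3]
-5   → [3, -5]
idiv → [0]
-1   → [0, -1]
-9   → [0, -1, -9]
6    → [0, -1, -9, 6]
8    → [0, -1, -9, 6, 8]
8    → [0, -1, -9, 6, 8, 8]
add  → [0, -1, -9, 6, 16]
-6   → [0, -1, -9, 6, 16, -6]
add  → [0, -1, -9, 6, 10]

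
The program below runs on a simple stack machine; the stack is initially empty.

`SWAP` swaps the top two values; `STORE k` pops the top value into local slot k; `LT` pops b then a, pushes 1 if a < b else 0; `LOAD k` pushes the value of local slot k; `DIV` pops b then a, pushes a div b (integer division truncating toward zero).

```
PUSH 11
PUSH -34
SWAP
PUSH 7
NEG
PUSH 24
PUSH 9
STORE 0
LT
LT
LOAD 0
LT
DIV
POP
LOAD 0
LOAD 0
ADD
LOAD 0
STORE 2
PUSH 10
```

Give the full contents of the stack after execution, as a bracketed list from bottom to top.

[18, 10]

PUSH 11   11
PUSH -34  11 -34
SWAP      -34 11
PUSH 7    -34 11 7
NEG       -34 11 -7
PUSH 24   -34 11 -7 24
PUSH 9    -34 11 -7 24 9
STORE 0   -34 11 -7 24
LT        -34 11 1
LT        -34 0
LOAD 0    -34 0 9
LT        -34 1
DIV       -34
POP       (empty)
LOAD 0    9
LOAD 0    9 9
ADD       18
LOAD 0    18 9
STORE 2   18
PUSH 10   18 10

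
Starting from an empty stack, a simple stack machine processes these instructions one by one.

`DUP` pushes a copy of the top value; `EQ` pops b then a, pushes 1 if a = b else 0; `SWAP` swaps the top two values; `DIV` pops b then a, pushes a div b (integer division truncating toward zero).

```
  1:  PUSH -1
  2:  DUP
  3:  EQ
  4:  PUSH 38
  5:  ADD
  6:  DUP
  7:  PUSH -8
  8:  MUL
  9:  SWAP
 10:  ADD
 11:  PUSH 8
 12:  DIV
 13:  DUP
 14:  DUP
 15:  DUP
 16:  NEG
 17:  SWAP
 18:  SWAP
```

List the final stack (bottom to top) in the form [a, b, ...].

[-34, -34, -34, 34]

PUSH -1 : -1
DUP     : -1 -1
EQ      : 1
PUSH 38 : 1 38
ADD     : 39
DUP     : 39 39
PUSH -8 : 39 39 -8
MUL     : 39 -312
SWAP    : -312 39
ADD     : -273
PUSH 8  : -273 8
DIV     : -34
DUP     : -34 -34
DUP     : -34 -34 -34
DUP     : -34 -34 -34 -34
NEG     : -34 -34 -34 34
SWAP    : -34 -34 34 -34
SWAP    : -34 -34 -34 34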